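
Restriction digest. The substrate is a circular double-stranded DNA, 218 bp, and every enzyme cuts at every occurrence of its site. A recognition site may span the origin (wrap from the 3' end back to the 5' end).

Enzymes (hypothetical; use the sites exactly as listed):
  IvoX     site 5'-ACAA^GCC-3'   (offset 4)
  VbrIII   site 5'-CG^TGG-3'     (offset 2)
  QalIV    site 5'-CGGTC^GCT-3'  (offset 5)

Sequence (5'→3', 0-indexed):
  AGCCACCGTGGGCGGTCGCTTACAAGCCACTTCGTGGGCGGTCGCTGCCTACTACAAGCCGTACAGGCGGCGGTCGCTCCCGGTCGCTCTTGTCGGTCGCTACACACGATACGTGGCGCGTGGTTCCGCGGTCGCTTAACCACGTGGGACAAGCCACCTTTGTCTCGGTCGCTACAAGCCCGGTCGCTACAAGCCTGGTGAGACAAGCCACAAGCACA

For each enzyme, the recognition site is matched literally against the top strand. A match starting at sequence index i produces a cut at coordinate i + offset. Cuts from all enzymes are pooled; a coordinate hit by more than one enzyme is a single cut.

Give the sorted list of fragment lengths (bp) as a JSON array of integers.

Per-enzyme occurrences:
  IvoX ACAAGCC/4: at [21, 53, 148, 173, 188, 202, 215] ⇒ [1, 25, 57, 152, 177, 192, 206]
  VbrIII CGTGG/2: at [6, 32, 111, 118, 142] ⇒ [8, 34, 113, 120, 144]
  QalIV CGGTCGCT/5: at [12, 38, 70, 80, 93, 128, 165, 180] ⇒ [17, 43, 75, 85, 98, 133, 170, 185]

Pooled cuts: [1, 8, 17, 25, 34, 43, 57, 75, 85, 98, 113, 120, 133, 144, 152, 170, 177, 185, 192, 206]

Fragment lengths:
  1→8: 7 bp
  8→17: 9 bp
  17→25: 8 bp
  25→34: 9 bp
  34→43: 9 bp
  43→57: 14 bp
  57→75: 18 bp
  75→85: 10 bp
  85→98: 13 bp
  98→113: 15 bp
  113→120: 7 bp
  120→133: 13 bp
  133→144: 11 bp
  144→152: 8 bp
  152→170: 18 bp
  170→177: 7 bp
  177→185: 8 bp
  185→192: 7 bp
  192→206: 14 bp
  206→1 (wrap): 218-206+1 = 13 bp

[7,7,7,7,8,8,8,9,9,9,10,11,13,13,13,14,14,15,18,18]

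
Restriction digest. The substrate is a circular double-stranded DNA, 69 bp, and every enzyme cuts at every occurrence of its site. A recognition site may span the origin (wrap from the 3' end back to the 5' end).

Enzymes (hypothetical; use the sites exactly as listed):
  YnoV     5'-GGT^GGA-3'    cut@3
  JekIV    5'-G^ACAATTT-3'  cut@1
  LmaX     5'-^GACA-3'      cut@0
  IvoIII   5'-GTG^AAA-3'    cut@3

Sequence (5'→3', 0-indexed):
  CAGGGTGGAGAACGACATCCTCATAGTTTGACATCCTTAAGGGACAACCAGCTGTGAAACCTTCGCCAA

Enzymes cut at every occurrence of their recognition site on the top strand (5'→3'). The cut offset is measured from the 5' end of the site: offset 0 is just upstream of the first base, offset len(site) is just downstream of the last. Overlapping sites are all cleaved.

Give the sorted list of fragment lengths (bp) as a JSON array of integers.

Per-enzyme occurrences:
  YnoV (GGTGGA, off=3): starts [3] → cuts [6]
  JekIV (GACAATTT, off=1): no sites
  LmaX (GACA, off=0): starts [13, 29, 42] → cuts [13, 29, 42]
  IvoIII (GTGAAA, off=3): starts [53] → cuts [56]

All cut coordinates (distinct, sorted): [6, 13, 29, 42, 56]

Fragment lengths:
  6→13: 7 bp
  13→29: 16 bp
  29→42: 13 bp
  42→56: 14 bp
  56→6 (wrap): 69-56+6 = 19 bp

[7,13,14,16,19]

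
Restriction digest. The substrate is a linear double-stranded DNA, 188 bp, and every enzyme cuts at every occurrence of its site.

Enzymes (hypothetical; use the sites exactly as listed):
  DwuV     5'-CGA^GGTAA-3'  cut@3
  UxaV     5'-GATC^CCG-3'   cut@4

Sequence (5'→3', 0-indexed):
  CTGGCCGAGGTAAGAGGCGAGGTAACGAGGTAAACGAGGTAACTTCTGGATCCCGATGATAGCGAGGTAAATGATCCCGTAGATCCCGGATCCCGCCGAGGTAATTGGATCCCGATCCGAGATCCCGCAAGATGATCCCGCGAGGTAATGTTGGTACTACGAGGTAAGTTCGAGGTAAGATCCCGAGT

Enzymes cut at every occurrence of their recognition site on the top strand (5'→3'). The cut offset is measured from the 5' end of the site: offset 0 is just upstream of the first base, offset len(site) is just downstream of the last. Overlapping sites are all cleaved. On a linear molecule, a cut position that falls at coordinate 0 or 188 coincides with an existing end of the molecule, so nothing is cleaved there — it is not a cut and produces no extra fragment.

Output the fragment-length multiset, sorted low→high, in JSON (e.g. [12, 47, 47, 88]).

[6,6,7,7,8,8,9,9,9,11,11,12,12,13,13,13,15,19]

Per-enzyme occurrences:
  DwuV CGAGGTAA/3: at [5, 17, 25, 34, 62, 96, 140, 159, 170] ⇒ [8, 20, 28, 37, 65, 99, 143, 162, 173]
  UxaV GATCCCG/4: at [48, 72, 81, 88, 107, 120, 133, 178] ⇒ [52, 76, 85, 92, 111, 124, 137, 182]

Pooled cuts: [8, 20, 28, 37, 52, 65, 76, 85, 92, 99, 111, 124, 137, 143, 162, 173, 182]

Fragments:
  [0,8): 8 bp
  [8,20): 12 bp
  [20,28): 8 bp
  [28,37): 9 bp
  [37,52): 15 bp
  [52,65): 13 bp
  [65,76): 11 bp
  [76,85): 9 bp
  [85,92): 7 bp
  [92,99): 7 bp
  [99,111): 12 bp
  [111,124): 13 bp
  [124,137): 13 bp
  [137,143): 6 bp
  [143,162): 19 bp
  [162,173): 11 bp
  [173,182): 9 bp
  [182,188): 6 bp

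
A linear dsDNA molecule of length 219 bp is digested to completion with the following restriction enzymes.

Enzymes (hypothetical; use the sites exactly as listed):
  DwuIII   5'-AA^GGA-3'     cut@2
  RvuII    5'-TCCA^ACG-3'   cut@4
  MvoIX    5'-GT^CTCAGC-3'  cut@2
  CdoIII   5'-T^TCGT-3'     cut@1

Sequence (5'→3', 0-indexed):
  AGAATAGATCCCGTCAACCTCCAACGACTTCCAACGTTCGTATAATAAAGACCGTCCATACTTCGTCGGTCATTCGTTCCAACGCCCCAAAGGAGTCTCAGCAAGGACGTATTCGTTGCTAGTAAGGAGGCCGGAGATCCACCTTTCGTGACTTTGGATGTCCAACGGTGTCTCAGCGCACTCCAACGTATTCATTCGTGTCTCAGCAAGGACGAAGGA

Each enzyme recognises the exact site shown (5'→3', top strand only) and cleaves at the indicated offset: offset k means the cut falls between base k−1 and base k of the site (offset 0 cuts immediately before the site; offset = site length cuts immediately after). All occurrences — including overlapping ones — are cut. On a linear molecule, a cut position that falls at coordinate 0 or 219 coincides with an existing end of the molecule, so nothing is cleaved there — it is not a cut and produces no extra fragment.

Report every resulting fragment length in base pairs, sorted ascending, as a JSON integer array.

Scan for sites:
  DwuIII (AAGGA, off=2): starts [89, 102, 123, 207, 214] → cuts [91, 104, 125, 209, 216]
  RvuII (TCCAACG, off=4): starts [19, 29, 77, 160, 181] → cuts [23, 33, 81, 164, 185]
  MvoIX (GTCTCAGC, off=2): starts [94, 169, 199] → cuts [96, 171, 201]
  CdoIII (TTCGT, off=1): starts [36, 61, 72, 111, 144, 194] → cuts [37, 62, 73, 112, 145, 195]

All cut coordinates (distinct, sorted): [23, 33, 37, 62, 73, 81, 91, 96, 104, 112, 125, 145, 164, 171, 185, 195, 201, 209, 216]

Fragments:
  [0,23): 23 bp
  [23,33): 10 bp
  [33,37): 4 bp
  [37,62): 25 bp
  [62,73): 11 bp
  [73,81): 8 bp
  [81,91): 10 bp
  [91,96): 5 bp
  [96,104): 8 bp
  [104,112): 8 bp
  [112,125): 13 bp
  [125,145): 20 bp
  [145,164): 19 bp
  [164,171): 7 bp
  [171,185): 14 bp
  [185,195): 10 bp
  [195,201): 6 bp
  [201,209): 8 bp
  [209,216): 7 bp
  [216,219): 3 bp

[3,4,5,6,7,7,8,8,8,8,10,10,10,11,13,14,19,20,23,25]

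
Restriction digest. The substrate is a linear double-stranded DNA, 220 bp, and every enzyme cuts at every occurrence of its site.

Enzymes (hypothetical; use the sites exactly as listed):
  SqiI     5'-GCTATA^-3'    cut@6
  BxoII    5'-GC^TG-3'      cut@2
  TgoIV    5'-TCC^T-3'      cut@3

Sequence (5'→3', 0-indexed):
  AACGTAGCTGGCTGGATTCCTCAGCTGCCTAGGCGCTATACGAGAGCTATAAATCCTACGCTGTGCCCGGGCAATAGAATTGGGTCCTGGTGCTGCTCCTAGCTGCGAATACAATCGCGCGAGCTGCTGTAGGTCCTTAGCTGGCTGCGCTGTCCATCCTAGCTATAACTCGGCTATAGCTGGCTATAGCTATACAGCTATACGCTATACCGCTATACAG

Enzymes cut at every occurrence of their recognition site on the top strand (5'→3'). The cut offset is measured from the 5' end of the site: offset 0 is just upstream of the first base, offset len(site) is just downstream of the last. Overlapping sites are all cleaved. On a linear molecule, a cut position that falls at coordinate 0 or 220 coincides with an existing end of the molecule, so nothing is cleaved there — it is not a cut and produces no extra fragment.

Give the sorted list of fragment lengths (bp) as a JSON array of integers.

[2,3,3,4,4,4,5,5,5,5,5,6,6,6,7,8,8,8,8,8,8,9,9,11,11,15,21,26]

Per-enzyme occurrences:
  SqiI (GCTATA, off=6): starts [34, 45, 161, 172, 182, 188, 196, 203, 211] → cuts [40, 51, 167, 178, 188, 194, 202, 209, 217]
  BxoII (GCTG, off=2): starts [6, 10, 23, 59, 91, 101, 122, 125, 139, 143, 148, 178] → cuts [8, 12, 25, 61, 93, 103, 124, 127, 141, 145, 150, 180]
  TgoIV (TCCT, off=3): starts [17, 53, 84, 96, 133, 156] → cuts [20, 56, 87, 99, 136, 159]

All cut coordinates (distinct, sorted): [8, 12, 20, 25, 40, 51, 56, 61, 87, 93, 99, 103, 124, 127, 136, 141, 145, 150, 159, 167, 178, 180, 188, 194, 202, 209, 217]

Fragments:
  [0,8): 8 bp
  [8,12): 4 bp
  [12,20): 8 bp
  [20,25): 5 bp
  [25,40): 15 bp
  [40,51): 11 bp
  [51,56): 5 bp
  [56,61): 5 bp
  [61,87): 26 bp
  [87,93): 6 bp
  [93,99): 6 bp
  [99,103): 4 bp
  [103,124): 21 bp
  [124,127): 3 bp
  [127,136): 9 bp
  [136,141): 5 bp
  [141,145): 4 bp
  [145,150): 5 bp
  [150,159): 9 bp
  [159,167): 8 bp
  [167,178): 11 bp
  [178,180): 2 bp
  [180,188): 8 bp
  [188,194): 6 bp
  [194,202): 8 bp
  [202,209): 7 bp
  [209,217): 8 bp
  [217,220): 3 bp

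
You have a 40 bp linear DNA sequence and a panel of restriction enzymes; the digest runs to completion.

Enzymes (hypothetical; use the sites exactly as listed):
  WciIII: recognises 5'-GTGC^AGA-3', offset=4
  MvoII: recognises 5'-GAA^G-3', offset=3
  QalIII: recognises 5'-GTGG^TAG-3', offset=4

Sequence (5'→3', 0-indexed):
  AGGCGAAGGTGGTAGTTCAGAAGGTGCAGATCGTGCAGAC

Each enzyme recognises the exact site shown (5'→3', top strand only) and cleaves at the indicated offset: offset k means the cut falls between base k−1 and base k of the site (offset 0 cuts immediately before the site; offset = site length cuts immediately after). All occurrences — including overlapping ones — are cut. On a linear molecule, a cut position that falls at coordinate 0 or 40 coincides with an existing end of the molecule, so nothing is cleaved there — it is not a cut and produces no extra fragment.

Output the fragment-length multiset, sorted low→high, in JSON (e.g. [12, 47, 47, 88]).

Site scan:
  WciIII (GTGCAGA, off=4): starts [23, 32] → cuts [27, 36]
  MvoII (GAAG, off=3): starts [4, 19] → cuts [7, 22]
  QalIII (GTGGTAG, off=4): starts [8] → cuts [12]

Pooled cuts: [7, 12, 22, 27, 36]

Fragment lengths:
  [0,7): 7 bp
  [7,12): 5 bp
  [12,22): 10 bp
  [22,27): 5 bp
  [27,36): 9 bp
  [36,40): 4 bp

[4,5,5,7,9,10]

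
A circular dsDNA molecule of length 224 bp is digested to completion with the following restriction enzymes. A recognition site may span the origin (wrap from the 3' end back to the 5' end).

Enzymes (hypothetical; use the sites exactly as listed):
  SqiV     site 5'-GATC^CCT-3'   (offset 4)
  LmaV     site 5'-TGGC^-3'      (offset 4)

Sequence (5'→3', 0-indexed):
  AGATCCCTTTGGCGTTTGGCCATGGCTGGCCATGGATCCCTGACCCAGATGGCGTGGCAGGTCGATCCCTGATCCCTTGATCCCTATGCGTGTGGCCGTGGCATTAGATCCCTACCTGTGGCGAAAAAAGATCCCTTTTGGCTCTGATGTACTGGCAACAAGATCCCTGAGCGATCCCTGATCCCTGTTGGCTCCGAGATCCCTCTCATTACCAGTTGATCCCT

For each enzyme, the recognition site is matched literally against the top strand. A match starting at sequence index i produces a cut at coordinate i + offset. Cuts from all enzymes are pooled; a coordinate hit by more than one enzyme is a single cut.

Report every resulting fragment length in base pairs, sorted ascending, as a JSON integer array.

[4,5,6,6,7,7,7,8,8,8,8,8,9,9,9,9,9,11,11,12,14,14,15,20]

Scan for sites:
  SqiV (GATCCCT, off=4): starts [1, 34, 63, 70, 78, 106, 129, 161, 172, 179, 197, 217] → cuts [5, 38, 67, 74, 82, 110, 133, 165, 176, 183, 201, 221]
  LmaV (TGGC, off=4): starts [9, 16, 22, 26, 49, 54, 92, 98, 118, 138, 152, 188] → cuts [13, 20, 26, 30, 53, 58, 96, 102, 122, 142, 156, 192]

All cut coordinates (distinct, sorted): [5, 13, 20, 26, 30, 38, 53, 58, 67, 74, 82, 96, 102, 110, 122, 133, 142, 156, 165, 176, 183, 192, 201, 221]

Fragments:
  5→13: 8 bp
  13→20: 7 bp
  20→26: 6 bp
  26→30: 4 bp
  30→38: 8 bp
  38→53: 15 bp
  53→58: 5 bp
  58→67: 9 bp
  67→74: 7 bp
  74→82: 8 bp
  82→96: 14 bp
  96→102: 6 bp
  102→110: 8 bp
  110→122: 12 bp
  122→133: 11 bp
  133→142: 9 bp
  142→156: 14 bp
  156→165: 9 bp
  165→176: 11 bp
  176→183: 7 bp
  183→192: 9 bp
  192→201: 9 bp
  201→221: 20 bp
  221→5 (wrap): 224-221+5 = 8 bp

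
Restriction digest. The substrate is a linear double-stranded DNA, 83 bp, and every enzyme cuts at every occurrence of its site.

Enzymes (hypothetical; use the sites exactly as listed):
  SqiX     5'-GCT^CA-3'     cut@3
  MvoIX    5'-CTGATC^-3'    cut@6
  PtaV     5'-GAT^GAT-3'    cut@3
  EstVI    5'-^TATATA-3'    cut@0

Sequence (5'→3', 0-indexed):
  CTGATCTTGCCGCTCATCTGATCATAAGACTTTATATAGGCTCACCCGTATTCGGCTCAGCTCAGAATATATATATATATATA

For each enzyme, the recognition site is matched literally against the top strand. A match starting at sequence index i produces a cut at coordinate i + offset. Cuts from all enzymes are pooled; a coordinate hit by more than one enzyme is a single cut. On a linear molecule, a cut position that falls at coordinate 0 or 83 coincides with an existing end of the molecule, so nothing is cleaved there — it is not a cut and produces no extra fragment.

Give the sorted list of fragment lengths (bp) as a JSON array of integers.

Scan for sites:
  SqiX GCTCA/3: at [11, 39, 54, 59] ⇒ [14, 42, 57, 62]
  MvoIX CTGATC/6: at [0, 17] ⇒ [6, 23]
  PtaV (GATGAT, off=3): no sites
  EstVI TATATA/0: at [32, 67, 69, 71, 73, 75, 77] ⇒ [32, 67, 69, 71, 73, 75, 77]

Pooled cuts: [6, 14, 23, 32, 42, 57, 62, 67, 69, 71, 73, 75, 77]

Fragments:
  [0,6): 6 bp
  [6,14): 8 bp
  [14,23): 9 bp
  [23,32): 9 bp
  [32,42): 10 bp
  [42,57): 15 bp
  [57,62): 5 bp
  [62,67): 5 bp
  [67,69): 2 bp
  [69,71): 2 bp
  [71,73): 2 bp
  [73,75): 2 bp
  [75,77): 2 bp
  [77,83): 6 bp

[2,2,2,2,2,5,5,6,6,8,9,9,10,15]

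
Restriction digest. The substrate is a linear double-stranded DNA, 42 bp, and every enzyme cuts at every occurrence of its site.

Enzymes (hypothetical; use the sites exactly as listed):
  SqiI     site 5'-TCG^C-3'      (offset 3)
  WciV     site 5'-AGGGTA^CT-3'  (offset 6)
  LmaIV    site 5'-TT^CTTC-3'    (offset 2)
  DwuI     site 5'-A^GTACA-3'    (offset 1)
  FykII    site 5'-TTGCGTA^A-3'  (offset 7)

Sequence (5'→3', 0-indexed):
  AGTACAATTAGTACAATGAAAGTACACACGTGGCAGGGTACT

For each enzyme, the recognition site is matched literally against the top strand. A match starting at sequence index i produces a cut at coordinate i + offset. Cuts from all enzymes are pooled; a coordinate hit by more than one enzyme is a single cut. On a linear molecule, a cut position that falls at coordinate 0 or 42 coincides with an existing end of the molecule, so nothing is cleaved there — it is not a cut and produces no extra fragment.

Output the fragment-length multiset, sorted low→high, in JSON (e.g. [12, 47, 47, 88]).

Scan for sites:
  SqiI (TCGC, off=3): no sites
  WciV (AGGGTACT, off=6): starts [34] → cuts [40]
  LmaIV (TTCTTC, off=2): no sites
  DwuI (AGTACA, off=1): starts [0, 9, 20] → cuts [1, 10, 21]
  FykII (TTGCGTAA, off=7): no sites

All cut coordinates (distinct, sorted): [1, 10, 21, 40]

Fragment lengths:
  [0,1): 1 bp
  [1,10): 9 bp
  [10,21): 11 bp
  [21,40): 19 bp
  [40,42): 2 bp

[1,2,9,11,19]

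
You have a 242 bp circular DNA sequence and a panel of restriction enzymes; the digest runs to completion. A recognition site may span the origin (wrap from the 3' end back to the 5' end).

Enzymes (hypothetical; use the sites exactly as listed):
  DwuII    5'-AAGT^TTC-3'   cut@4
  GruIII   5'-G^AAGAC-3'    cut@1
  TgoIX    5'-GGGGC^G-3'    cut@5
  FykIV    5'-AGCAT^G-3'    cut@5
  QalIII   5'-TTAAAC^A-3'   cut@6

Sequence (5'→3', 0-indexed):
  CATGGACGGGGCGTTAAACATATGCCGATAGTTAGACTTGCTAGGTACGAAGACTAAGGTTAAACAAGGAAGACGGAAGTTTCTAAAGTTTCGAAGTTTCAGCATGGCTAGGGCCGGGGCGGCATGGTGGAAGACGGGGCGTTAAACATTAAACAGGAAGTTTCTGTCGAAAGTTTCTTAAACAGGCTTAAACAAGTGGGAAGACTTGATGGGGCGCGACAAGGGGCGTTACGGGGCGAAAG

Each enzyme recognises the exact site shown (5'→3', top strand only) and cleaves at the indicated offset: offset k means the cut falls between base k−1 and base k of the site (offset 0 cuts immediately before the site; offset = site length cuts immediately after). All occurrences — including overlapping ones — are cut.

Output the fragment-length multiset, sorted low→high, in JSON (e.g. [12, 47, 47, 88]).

[4,7,7,7,7,7,8,8,8,9,9,9,10,10,10,10,11,12,13,15,15,16,30]

Per-enzyme occurrences:
  DwuII (AAGTTTC, off=4): starts [76, 85, 93, 157, 170] → cuts [80, 89, 97, 161, 174]
  GruIII (GAAGAC, off=1): starts [48, 68, 129, 199] → cuts [49, 69, 130, 200]
  TgoIX (GGGGCG, off=5): starts [7, 115, 135, 210, 222, 232] → cuts [12, 120, 140, 215, 227, 237]
  FykIV (AGCATG, off=5): starts [100, 240] → cuts [3, 105]
  QalIII (TTAAACA, off=6): starts [13, 59, 141, 148, 177, 187] → cuts [19, 65, 147, 154, 183, 193]

Pooled cuts: [3, 12, 19, 49, 65, 69, 80, 89, 97, 105, 120, 130, 140, 147, 154, 161, 174, 183, 193, 200, 215, 227, 237]

Fragments:
  3→12: 9 bp
  12→19: 7 bp
  19→49: 30 bp
  49→65: 16 bp
  65→69: 4 bp
  69→80: 11 bp
  80→89: 9 bp
  89→97: 8 bp
  97→105: 8 bp
  105→120: 15 bp
  120→130: 10 bp
  130→140: 10 bp
  140→147: 7 bp
  147→154: 7 bp
  154→161: 7 bp
  161→174: 13 bp
  174→183: 9 bp
  183→193: 10 bp
  193→200: 7 bp
  200→215: 15 bp
  215→227: 12 bp
  227→237: 10 bp
  237→3 (wrap): 242-237+3 = 8 bp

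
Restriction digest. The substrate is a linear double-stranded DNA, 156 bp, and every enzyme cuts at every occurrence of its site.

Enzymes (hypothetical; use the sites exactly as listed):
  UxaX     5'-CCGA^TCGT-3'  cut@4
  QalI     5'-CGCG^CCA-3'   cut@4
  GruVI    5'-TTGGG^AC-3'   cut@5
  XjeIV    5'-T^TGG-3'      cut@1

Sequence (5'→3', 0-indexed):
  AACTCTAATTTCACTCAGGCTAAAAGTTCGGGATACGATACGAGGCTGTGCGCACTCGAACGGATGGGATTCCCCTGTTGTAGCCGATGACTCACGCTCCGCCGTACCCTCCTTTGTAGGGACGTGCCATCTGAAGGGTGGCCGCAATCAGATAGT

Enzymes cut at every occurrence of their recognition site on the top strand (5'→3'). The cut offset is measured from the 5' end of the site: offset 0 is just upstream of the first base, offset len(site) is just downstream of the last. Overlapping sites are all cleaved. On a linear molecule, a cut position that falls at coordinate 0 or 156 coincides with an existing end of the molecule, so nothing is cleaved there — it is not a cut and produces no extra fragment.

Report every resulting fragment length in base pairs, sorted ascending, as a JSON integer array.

Scan for sites:
  UxaX (CCGATCGT, off=4): no sites
  QalI (CGCGCCA, off=4): no sites
  GruVI (TTGGGAC, off=5): no sites
  XjeIV (TTGG, off=1): no sites

All cut coordinates (distinct, sorted): ∅

Fragments:
  no cuts → one linear fragment of 156 bp

[156]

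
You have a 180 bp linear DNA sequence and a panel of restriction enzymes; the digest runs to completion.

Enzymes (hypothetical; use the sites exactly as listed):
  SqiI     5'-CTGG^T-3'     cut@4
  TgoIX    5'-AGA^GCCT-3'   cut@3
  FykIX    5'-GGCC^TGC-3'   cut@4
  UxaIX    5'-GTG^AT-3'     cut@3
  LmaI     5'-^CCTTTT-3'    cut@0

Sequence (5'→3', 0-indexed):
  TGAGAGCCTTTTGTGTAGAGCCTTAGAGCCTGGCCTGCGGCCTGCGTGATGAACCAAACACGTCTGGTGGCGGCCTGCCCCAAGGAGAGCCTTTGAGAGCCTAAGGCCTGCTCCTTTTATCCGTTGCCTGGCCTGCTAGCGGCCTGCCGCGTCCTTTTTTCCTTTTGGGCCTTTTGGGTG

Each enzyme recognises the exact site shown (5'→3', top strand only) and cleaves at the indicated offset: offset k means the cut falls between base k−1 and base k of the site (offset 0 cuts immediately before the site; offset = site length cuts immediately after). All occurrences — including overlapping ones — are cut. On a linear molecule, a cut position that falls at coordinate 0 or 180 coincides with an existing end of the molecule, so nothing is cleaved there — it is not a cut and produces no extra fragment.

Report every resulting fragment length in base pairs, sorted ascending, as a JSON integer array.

Per-enzyme occurrences:
  SqiI CTGGT/4: at [63] ⇒ [67]
  TgoIX AGAGCCT/3: at [2, 16, 24, 85, 95] ⇒ [5, 19, 27, 88, 98]
  FykIX GGCCTGC/4: at [31, 38, 71, 104, 129, 140] ⇒ [35, 42, 75, 108, 133, 144]
  UxaIX GTGAT/3: at [45] ⇒ [48]
  LmaI CCTTTT/0: at [6, 112, 152, 160, 169] ⇒ [6, 112, 152, 160, 169]

Pooled cuts: [5, 6, 19, 27, 35, 42, 48, 67, 75, 88, 98, 108, 112, 133, 144, 152, 160, 169]

Fragment lengths:
  [0,5): 5 bp
  [5,6): 1 bp
  [6,19): 13 bp
  [19,27): 8 bp
  [27,35): 8 bp
  [35,42): 7 bp
  [42,48): 6 bp
  [48,67): 19 bp
  [67,75): 8 bp
  [75,88): 13 bp
  [88,98): 10 bp
  [98,108): 10 bp
  [108,112): 4 bp
  [112,133): 21 bp
  [133,144): 11 bp
  [144,152): 8 bp
  [152,160): 8 bp
  [160,169): 9 bp
  [169,180): 11 bp

[1,4,5,6,7,8,8,8,8,8,9,10,10,11,11,13,13,19,21]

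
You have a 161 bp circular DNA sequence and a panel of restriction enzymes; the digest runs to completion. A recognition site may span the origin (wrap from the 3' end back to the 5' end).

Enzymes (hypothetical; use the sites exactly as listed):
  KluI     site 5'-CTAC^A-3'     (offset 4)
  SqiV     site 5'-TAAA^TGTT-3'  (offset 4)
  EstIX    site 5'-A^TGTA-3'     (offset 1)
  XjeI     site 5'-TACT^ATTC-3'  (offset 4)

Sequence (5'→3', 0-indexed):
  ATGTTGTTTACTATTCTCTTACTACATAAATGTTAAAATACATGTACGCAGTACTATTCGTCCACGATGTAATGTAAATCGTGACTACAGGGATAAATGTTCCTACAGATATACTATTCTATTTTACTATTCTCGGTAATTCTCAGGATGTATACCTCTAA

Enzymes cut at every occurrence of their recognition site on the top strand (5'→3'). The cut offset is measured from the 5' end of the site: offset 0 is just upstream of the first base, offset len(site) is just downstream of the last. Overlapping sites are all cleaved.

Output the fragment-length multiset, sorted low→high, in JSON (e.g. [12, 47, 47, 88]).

Per-enzyme occurrences:
  KluI (CTACA, off=4): starts [21, 84, 102] → cuts [25, 88, 106]
  SqiV (TAAATGTT, off=4): starts [26, 93, 158] → cuts [1, 30, 97]
  EstIX (ATGTA, off=1): starts [41, 66, 71, 147] → cuts [42, 67, 72, 148]
  XjeI (TACTATTC, off=4): starts [8, 51, 111, 124] → cuts [12, 55, 115, 128]

All cut coordinates (distinct, sorted): [1, 12, 25, 30, 42, 55, 67, 72, 88, 97, 106, 115, 128, 148]

Fragments:
  1→12: 11 bp
  12→25: 13 bp
  25→30: 5 bp
  30→42: 12 bp
  42→55: 13 bp
  55→67: 12 bp
  67→72: 5 bp
  72→88: 16 bp
  88→97: 9 bp
  97→106: 9 bp
  106→115: 9 bp
  115→128: 13 bp
  128→148: 20 bp
  148→1 (wrap): 161-148+1 = 14 bp

[5,5,9,9,9,11,12,12,13,13,13,14,16,20]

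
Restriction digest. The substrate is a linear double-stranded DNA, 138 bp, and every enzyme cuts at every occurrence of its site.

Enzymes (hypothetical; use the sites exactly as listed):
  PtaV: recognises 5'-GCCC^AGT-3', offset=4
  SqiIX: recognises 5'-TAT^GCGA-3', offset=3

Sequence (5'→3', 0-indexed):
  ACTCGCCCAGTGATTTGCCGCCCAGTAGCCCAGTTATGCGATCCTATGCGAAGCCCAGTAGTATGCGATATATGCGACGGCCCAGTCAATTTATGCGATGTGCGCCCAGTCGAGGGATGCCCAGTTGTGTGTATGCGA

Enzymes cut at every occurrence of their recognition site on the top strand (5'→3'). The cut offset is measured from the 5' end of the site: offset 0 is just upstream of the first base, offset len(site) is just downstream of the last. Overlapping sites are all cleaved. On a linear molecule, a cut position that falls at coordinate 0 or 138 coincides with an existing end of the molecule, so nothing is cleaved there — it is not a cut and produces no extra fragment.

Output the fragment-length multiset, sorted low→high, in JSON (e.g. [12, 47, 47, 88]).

Site scan:
  PtaV GCCCAGT/4: at [4, 19, 27, 52, 79, 103, 118] ⇒ [8, 23, 31, 56, 83, 107, 122]
  SqiIX TATGCGA/3: at [34, 44, 61, 70, 91, 131] ⇒ [37, 47, 64, 73, 94, 134]

Pooled cuts: [8, 23, 31, 37, 47, 56, 64, 73, 83, 94, 107, 122, 134]

Fragments:
  [0,8): 8 bp
  [8,23): 15 bp
  [23,31): 8 bp
  [31,37): 6 bp
  [37,47): 10 bp
  [47,56): 9 bp
  [56,64): 8 bp
  [64,73): 9 bp
  [73,83): 10 bp
  [83,94): 11 bp
  [94,107): 13 bp
  [107,122): 15 bp
  [122,134): 12 bp
  [134,138): 4 bp

[4,6,8,8,8,9,9,10,10,11,12,13,15,15]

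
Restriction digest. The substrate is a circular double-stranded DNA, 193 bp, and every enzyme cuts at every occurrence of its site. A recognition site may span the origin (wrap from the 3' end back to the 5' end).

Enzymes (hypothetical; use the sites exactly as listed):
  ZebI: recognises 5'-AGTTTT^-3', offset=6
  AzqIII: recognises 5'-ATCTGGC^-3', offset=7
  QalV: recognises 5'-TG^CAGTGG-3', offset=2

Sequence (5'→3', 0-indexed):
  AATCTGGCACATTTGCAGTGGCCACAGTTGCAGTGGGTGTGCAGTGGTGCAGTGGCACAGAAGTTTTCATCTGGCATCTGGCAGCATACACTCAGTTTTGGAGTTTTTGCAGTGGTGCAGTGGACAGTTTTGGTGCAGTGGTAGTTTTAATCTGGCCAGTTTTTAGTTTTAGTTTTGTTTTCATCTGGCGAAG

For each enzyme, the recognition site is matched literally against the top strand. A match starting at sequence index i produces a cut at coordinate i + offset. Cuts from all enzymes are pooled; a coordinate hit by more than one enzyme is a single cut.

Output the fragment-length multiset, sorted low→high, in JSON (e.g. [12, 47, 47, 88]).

Per-enzyme occurrences:
  ZebI AGTTTT/6: at [61, 93, 101, 125, 142, 157, 164, 170] ⇒ [67, 99, 107, 131, 148, 163, 170, 176]
  AzqIII ATCTGGC/7: at [1, 68, 75, 149, 182] ⇒ [8, 75, 82, 156, 189]
  QalV TGCAGTGG/2: at [13, 28, 39, 47, 107, 115, 133] ⇒ [15, 30, 41, 49, 109, 117, 135]

Pooled cuts: [8, 15, 30, 41, 49, 67, 75, 82, 99, 107, 109, 117, 131, 135, 148, 156, 163, 170, 176, 189]

Fragments:
  8→15: 7 bp
  15→30: 15 bp
  30→41: 11 bp
  41→49: 8 bp
  49→67: 18 bp
  67→75: 8 bp
  75→82: 7 bp
  82→99: 17 bp
  99→107: 8 bp
  107→109: 2 bp
  109→117: 8 bp
  117→131: 14 bp
  131→135: 4 bp
  135→148: 13 bp
  148→156: 8 bp
  156→163: 7 bp
  163→170: 7 bp
  170→176: 6 bp
  176→189: 13 bp
  189→8 (wrap): 193-189+8 = 12 bp

[2,4,6,7,7,7,7,8,8,8,8,8,11,12,13,13,14,15,17,18]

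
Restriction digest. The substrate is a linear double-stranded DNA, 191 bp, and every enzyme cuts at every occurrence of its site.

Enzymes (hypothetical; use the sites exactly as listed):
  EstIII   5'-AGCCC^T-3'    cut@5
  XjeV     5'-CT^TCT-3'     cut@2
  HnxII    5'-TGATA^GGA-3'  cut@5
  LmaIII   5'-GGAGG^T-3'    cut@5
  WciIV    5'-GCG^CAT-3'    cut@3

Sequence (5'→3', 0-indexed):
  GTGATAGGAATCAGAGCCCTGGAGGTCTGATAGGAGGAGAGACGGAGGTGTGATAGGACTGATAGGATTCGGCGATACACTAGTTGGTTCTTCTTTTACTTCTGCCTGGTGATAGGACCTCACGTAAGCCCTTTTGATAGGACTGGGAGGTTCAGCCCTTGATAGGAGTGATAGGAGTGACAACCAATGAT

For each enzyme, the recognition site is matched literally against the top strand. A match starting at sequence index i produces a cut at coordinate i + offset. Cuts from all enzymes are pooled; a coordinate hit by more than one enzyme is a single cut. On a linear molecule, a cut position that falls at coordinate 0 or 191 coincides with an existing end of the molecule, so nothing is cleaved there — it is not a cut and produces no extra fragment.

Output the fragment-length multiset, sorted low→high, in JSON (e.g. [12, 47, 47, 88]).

[6,6,6,7,7,8,8,9,9,9,11,13,14,16,17,18,27]

Scan for sites:
  EstIII AGCCCT/5: at [14, 126, 153] ⇒ [19, 131, 158]
  XjeV CTTCT/2: at [89, 98] ⇒ [91, 100]
  HnxII TGATAGGA/5: at [1, 27, 50, 59, 109, 134, 159, 168] ⇒ [6, 32, 55, 64, 114, 139, 164, 173]
  LmaIII GGAGGT/5: at [20, 43, 145] ⇒ [25, 48, 150]
  WciIV (GCGCAT, off=3): no sites

Pooled cuts: [6, 19, 25, 32, 48, 55, 64, 91, 100, 114, 131, 139, 150, 158, 164, 173]

Fragment lengths:
  [0,6): 6 bp
  [6,19): 13 bp
  [19,25): 6 bp
  [25,32): 7 bp
  [32,48): 16 bp
  [48,55): 7 bp
  [55,64): 9 bp
  [64,91): 27 bp
  [91,100): 9 bp
  [100,114): 14 bp
  [114,131): 17 bp
  [131,139): 8 bp
  [139,150): 11 bp
  [150,158): 8 bp
  [158,164): 6 bp
  [164,173): 9 bp
  [173,191): 18 bp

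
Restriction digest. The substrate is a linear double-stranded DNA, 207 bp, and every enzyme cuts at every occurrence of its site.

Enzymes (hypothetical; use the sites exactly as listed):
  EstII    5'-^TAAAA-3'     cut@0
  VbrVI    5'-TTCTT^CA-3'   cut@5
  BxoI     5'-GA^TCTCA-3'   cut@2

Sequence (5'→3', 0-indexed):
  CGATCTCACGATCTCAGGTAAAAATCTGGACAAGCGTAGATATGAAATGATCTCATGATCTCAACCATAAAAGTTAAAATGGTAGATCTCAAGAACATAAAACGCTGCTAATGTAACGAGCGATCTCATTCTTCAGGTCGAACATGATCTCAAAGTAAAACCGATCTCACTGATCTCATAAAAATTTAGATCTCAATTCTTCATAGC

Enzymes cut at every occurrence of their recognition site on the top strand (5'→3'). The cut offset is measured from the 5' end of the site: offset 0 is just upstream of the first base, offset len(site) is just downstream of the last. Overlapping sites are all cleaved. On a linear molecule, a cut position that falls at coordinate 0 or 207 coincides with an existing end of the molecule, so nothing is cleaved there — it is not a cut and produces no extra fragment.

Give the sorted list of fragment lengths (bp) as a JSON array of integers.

Site scan:
  EstII (TAAAA, off=0): starts [18, 67, 74, 97, 155, 178] → cuts [18, 67, 74, 97, 155, 178]
  VbrVI (TTCTTCA, off=5): starts [128, 196] → cuts [133, 201]
  BxoI (GATCTCA, off=2): starts [1, 9, 48, 56, 84, 121, 145, 162, 171, 188] → cuts [3, 11, 50, 58, 86, 123, 147, 164, 173, 190]

All cut coordinates (distinct, sorted): [3, 11, 18, 50, 58, 67, 74, 86, 97, 123, 133, 147, 155, 164, 173, 178, 190, 201]

Fragment lengths:
  [0,3): 3 bp
  [3,11): 8 bp
  [11,18): 7 bp
  [18,50): 32 bp
  [50,58): 8 bp
  [58,67): 9 bp
  [67,74): 7 bp
  [74,86): 12 bp
  [86,97): 11 bp
  [97,123): 26 bp
  [123,133): 10 bp
  [133,147): 14 bp
  [147,155): 8 bp
  [155,164): 9 bp
  [164,173): 9 bp
  [173,178): 5 bp
  [178,190): 12 bp
  [190,201): 11 bp
  [201,207): 6 bp

[3,5,6,7,7,8,8,8,9,9,9,10,11,11,12,12,14,26,32]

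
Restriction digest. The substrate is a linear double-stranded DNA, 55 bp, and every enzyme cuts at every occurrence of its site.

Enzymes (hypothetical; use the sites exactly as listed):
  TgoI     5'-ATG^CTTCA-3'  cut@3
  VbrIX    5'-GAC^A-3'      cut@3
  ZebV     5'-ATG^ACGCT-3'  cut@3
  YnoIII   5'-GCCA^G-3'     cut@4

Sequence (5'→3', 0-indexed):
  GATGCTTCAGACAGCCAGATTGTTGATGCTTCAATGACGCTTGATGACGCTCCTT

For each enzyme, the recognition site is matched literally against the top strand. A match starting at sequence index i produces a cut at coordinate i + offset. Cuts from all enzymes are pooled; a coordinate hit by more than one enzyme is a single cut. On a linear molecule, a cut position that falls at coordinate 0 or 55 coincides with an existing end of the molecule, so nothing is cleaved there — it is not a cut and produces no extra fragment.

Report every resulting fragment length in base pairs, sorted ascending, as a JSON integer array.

[4,5,8,8,9,10,11]

Per-enzyme occurrences:
  TgoI (ATGCTTCA, off=3): starts [1, 25] → cuts [4, 28]
  VbrIX (GACA, off=3): starts [9] → cuts [12]
  ZebV (ATGACGCT, off=3): starts [33, 43] → cuts [36, 46]
  YnoIII (GCCAG, off=4): starts [13] → cuts [17]

Pooled cuts: [4, 12, 17, 28, 36, 46]

Fragment lengths:
  [0,4): 4 bp
  [4,12): 8 bp
  [12,17): 5 bp
  [17,28): 11 bp
  [28,36): 8 bp
  [36,46): 10 bp
  [46,55): 9 bp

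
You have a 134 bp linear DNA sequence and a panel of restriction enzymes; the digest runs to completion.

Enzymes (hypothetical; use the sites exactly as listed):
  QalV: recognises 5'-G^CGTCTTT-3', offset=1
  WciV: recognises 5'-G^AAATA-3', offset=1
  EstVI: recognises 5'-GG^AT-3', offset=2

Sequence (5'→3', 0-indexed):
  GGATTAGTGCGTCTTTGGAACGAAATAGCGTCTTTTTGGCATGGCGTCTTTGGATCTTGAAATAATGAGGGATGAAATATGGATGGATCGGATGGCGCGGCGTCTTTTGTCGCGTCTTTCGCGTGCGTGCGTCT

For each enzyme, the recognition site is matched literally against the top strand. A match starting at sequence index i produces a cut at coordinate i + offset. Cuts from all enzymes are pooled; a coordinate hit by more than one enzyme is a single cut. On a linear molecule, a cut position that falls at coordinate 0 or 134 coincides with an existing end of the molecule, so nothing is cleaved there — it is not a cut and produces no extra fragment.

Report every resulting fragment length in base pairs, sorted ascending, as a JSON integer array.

[2,3,4,5,6,6,7,8,9,9,12,12,13,16,22]

Per-enzyme occurrences:
  QalV GCGTCTTT/1: at [8, 27, 43, 99, 111] ⇒ [9, 28, 44, 100, 112]
  WciV GAAATA/1: at [21, 58, 73] ⇒ [22, 59, 74]
  EstVI GGAT/2: at [0, 51, 69, 80, 84, 89] ⇒ [2, 53, 71, 82, 86, 91]

All cut coordinates (distinct, sorted): [2, 9, 22, 28, 44, 53, 59, 71, 74, 82, 86, 91, 100, 112]

Fragment lengths:
  [0,2): 2 bp
  [2,9): 7 bp
  [9,22): 13 bp
  [22,28): 6 bp
  [28,44): 16 bp
  [44,53): 9 bp
  [53,59): 6 bp
  [59,71): 12 bp
  [71,74): 3 bp
  [74,82): 8 bp
  [82,86): 4 bp
  [86,91): 5 bp
  [91,100): 9 bp
  [100,112): 12 bp
  [112,134): 22 bp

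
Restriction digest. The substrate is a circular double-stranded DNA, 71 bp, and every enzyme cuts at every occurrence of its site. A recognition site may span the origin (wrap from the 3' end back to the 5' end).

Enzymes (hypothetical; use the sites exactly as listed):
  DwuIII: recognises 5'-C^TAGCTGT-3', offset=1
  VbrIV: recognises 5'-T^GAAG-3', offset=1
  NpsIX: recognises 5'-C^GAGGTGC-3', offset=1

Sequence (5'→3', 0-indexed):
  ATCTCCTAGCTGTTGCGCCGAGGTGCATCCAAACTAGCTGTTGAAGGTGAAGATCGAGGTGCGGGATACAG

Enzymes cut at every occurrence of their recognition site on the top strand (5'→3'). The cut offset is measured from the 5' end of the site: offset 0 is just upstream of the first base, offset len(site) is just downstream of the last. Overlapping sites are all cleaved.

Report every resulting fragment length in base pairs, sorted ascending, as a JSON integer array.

[6,7,8,13,15,22]

Scan for sites:
  DwuIII CTAGCTGT/1: at [5, 33] ⇒ [6, 34]
  VbrIV TGAAG/1: at [41, 47] ⇒ [42, 48]
  NpsIX CGAGGTGC/1: at [18, 54] ⇒ [19, 55]

All cut coordinates (distinct, sorted): [6, 19, 34, 42, 48, 55]

Fragment lengths:
  6→19: 13 bp
  19→34: 15 bp
  34→42: 8 bp
  42→48: 6 bp
  48→55: 7 bp
  55→6 (wrap): 71-55+6 = 22 bp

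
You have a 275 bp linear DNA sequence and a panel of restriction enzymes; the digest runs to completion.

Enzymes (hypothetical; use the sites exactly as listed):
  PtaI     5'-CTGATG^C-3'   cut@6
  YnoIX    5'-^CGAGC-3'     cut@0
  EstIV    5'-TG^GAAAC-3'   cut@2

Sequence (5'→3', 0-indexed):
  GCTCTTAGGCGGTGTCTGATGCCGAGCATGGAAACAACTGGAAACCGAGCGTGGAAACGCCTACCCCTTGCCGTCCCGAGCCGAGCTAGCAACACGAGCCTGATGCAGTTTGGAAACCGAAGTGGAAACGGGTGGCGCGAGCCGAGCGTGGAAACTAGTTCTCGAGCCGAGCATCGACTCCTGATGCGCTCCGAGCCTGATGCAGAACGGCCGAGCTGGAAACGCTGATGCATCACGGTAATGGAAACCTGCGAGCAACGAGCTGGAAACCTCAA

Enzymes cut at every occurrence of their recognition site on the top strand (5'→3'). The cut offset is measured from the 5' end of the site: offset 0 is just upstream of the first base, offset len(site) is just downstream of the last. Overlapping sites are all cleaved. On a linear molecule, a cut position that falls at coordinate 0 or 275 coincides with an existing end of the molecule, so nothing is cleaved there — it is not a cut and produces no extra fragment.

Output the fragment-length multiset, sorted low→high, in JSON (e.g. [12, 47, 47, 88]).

Site scan:
  PtaI (CTGATGC, off=6): starts [15, 99, 180, 196, 224] → cuts [21, 105, 186, 202, 230]
  YnoIX (CGAGC, off=0): starts [22, 45, 76, 81, 94, 137, 142, 162, 167, 191, 211, 251, 258] → cuts [22, 45, 76, 81, 94, 137, 142, 162, 167, 191, 211, 251, 258]
  EstIV (TGGAAAC, off=2): starts [28, 38, 51, 110, 122, 148, 216, 241, 263] → cuts [30, 40, 53, 112, 124, 150, 218, 243, 265]

All cut coordinates (distinct, sorted): [21, 22, 30, 40, 45, 53, 76, 81, 94, 105, 112, 124, 137, 142, 150, 162, 167, 186, 191, 202, 211, 218, 230, 243, 251, 258, 265]

Fragment lengths:
  [0,21): 21 bp
  [21,22): 1 bp
  [22,30): 8 bp
  [30,40): 10 bp
  [40,45): 5 bp
  [45,53): 8 bp
  [53,76): 23 bp
  [76,81): 5 bp
  [81,94): 13 bp
  [94,105): 11 bp
  [105,112): 7 bp
  [112,124): 12 bp
  [124,137): 13 bp
  [137,142): 5 bp
  [142,150): 8 bp
  [150,162): 12 bp
  [162,167): 5 bp
  [167,186): 19 bp
  [186,191): 5 bp
  [191,202): 11 bp
  [202,211): 9 bp
  [211,218): 7 bp
  [218,230): 12 bp
  [230,243): 13 bp
  [243,251): 8 bp
  [251,258): 7 bp
  [258,265): 7 bp
  [265,275): 10 bp

[1,5,5,5,5,5,7,7,7,7,8,8,8,8,9,10,10,11,11,12,12,12,13,13,13,19,21,23]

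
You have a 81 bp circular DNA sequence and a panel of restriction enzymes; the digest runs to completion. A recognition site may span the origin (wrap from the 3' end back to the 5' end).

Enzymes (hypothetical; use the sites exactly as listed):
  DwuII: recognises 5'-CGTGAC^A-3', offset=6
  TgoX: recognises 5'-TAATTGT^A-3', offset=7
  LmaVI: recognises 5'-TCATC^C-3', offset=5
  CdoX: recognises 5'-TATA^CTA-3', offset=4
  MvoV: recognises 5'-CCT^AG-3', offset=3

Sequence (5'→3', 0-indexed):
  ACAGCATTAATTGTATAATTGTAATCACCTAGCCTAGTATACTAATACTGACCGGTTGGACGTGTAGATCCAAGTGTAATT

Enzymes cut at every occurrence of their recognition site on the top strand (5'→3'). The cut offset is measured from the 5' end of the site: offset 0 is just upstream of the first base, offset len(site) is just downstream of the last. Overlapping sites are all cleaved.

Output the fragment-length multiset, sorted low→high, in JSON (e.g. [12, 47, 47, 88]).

Scan for sites:
  DwuII (CGTGACA, off=6): no sites
  TgoX TAATTGTA/7: at [7, 15] ⇒ [14, 22]
  LmaVI (TCATCC, off=5): no sites
  CdoX TATACTA/4: at [37] ⇒ [41]
  MvoV CCTAG/3: at [27, 32] ⇒ [30, 35]

All cut coordinates (distinct, sorted): [14, 22, 30, 35, 41]

Fragment lengths:
  14→22: 8 bp
  22→30: 8 bp
  30→35: 5 bp
  35→41: 6 bp
  41→14 (wrap): 81-41+14 = 54 bp

[5,6,8,8,54]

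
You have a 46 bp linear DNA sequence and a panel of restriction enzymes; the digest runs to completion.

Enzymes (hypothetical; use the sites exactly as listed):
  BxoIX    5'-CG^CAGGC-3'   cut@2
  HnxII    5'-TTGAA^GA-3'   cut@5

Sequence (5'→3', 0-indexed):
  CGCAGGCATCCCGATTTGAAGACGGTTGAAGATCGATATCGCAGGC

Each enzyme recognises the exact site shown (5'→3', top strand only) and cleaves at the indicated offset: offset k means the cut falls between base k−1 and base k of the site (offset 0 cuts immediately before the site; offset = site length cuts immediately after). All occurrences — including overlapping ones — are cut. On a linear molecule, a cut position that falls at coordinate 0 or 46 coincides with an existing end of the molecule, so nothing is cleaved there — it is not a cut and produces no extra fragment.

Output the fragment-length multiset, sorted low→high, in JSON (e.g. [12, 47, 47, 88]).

Site scan:
  BxoIX (CGCAGGC, off=2): starts [0, 39] → cuts [2, 41]
  HnxII (TTGAAGA, off=5): starts [15, 25] → cuts [20, 30]

All cut coordinates (distinct, sorted): [2, 20, 30, 41]

Fragments:
  [0,2): 2 bp
  [2,20): 18 bp
  [20,30): 10 bp
  [30,41): 11 bp
  [41,46): 5 bp

[2,5,10,11,18]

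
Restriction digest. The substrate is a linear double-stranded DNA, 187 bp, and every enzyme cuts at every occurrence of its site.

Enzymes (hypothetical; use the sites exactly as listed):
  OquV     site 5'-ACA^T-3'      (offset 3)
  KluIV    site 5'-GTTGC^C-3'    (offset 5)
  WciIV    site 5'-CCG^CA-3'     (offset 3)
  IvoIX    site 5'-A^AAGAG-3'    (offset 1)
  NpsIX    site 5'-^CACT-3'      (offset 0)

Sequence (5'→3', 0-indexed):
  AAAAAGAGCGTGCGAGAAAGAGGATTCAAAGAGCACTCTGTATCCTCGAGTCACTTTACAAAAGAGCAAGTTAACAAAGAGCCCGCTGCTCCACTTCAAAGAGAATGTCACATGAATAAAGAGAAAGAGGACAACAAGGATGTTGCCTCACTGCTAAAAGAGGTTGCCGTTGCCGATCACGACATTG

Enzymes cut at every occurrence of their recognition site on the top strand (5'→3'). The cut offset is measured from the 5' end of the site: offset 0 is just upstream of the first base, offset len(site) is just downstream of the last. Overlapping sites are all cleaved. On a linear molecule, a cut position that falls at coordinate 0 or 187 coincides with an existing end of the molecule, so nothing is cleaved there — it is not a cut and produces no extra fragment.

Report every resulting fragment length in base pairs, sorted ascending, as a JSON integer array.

[2,3,3,5,6,6,6,7,9,10,10,11,11,14,14,15,15,18,22]

Site scan:
  OquV ACAT/3: at [109, 181] ⇒ [112, 184]
  KluIV GTTGCC/5: at [141, 162, 168] ⇒ [146, 167, 173]
  WciIV (CCGCA, off=3): no sites
  IvoIX AAAGAG/1: at [2, 16, 27, 60, 75, 97, 117, 123, 156] ⇒ [3, 17, 28, 61, 76, 98, 118, 124, 157]
  NpsIX CACT/0: at [33, 51, 91, 148] ⇒ [33, 51, 91, 148]

Pooled cuts: [3, 17, 28, 33, 51, 61, 76, 91, 98, 112, 118, 124, 146, 148, 157, 167, 173, 184]

Fragments:
  [0,3): 3 bp
  [3,17): 14 bp
  [17,28): 11 bp
  [28,33): 5 bp
  [33,51): 18 bp
  [51,61): 10 bp
  [61,76): 15 bp
  [76,91): 15 bp
  [91,98): 7 bp
  [98,112): 14 bp
  [112,118): 6 bp
  [118,124): 6 bp
  [124,146): 22 bp
  [146,148): 2 bp
  [148,157): 9 bp
  [157,167): 10 bp
  [167,173): 6 bp
  [173,184): 11 bp
  [184,187): 3 bp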